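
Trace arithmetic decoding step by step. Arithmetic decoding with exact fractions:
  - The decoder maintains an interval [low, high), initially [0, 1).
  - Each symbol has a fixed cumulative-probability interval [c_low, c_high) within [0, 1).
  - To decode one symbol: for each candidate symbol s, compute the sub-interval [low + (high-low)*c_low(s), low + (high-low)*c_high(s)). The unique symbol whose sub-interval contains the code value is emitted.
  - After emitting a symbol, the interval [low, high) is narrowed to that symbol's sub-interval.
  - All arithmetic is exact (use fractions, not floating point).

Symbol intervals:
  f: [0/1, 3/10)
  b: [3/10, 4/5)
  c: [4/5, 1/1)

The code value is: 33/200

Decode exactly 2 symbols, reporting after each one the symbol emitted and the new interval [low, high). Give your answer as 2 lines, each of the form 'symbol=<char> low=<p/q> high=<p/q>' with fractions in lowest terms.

Step 1: interval [0/1, 1/1), width = 1/1 - 0/1 = 1/1
  'f': [0/1 + 1/1*0/1, 0/1 + 1/1*3/10) = [0/1, 3/10) <- contains code 33/200
  'b': [0/1 + 1/1*3/10, 0/1 + 1/1*4/5) = [3/10, 4/5)
  'c': [0/1 + 1/1*4/5, 0/1 + 1/1*1/1) = [4/5, 1/1)
  emit 'f', narrow to [0/1, 3/10)
Step 2: interval [0/1, 3/10), width = 3/10 - 0/1 = 3/10
  'f': [0/1 + 3/10*0/1, 0/1 + 3/10*3/10) = [0/1, 9/100)
  'b': [0/1 + 3/10*3/10, 0/1 + 3/10*4/5) = [9/100, 6/25) <- contains code 33/200
  'c': [0/1 + 3/10*4/5, 0/1 + 3/10*1/1) = [6/25, 3/10)
  emit 'b', narrow to [9/100, 6/25)

Answer: symbol=f low=0/1 high=3/10
symbol=b low=9/100 high=6/25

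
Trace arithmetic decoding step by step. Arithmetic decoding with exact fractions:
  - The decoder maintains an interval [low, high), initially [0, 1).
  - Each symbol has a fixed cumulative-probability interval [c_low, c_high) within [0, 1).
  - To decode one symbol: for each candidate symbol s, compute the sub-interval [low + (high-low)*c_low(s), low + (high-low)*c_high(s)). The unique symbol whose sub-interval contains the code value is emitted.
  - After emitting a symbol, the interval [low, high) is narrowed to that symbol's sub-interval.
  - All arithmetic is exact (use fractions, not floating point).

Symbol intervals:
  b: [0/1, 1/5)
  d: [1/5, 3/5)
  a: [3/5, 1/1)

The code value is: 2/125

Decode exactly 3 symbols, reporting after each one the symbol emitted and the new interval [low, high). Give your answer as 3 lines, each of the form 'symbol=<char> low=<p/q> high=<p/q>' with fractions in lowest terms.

Step 1: interval [0/1, 1/1), width = 1/1 - 0/1 = 1/1
  'b': [0/1 + 1/1*0/1, 0/1 + 1/1*1/5) = [0/1, 1/5) <- contains code 2/125
  'd': [0/1 + 1/1*1/5, 0/1 + 1/1*3/5) = [1/5, 3/5)
  'a': [0/1 + 1/1*3/5, 0/1 + 1/1*1/1) = [3/5, 1/1)
  emit 'b', narrow to [0/1, 1/5)
Step 2: interval [0/1, 1/5), width = 1/5 - 0/1 = 1/5
  'b': [0/1 + 1/5*0/1, 0/1 + 1/5*1/5) = [0/1, 1/25) <- contains code 2/125
  'd': [0/1 + 1/5*1/5, 0/1 + 1/5*3/5) = [1/25, 3/25)
  'a': [0/1 + 1/5*3/5, 0/1 + 1/5*1/1) = [3/25, 1/5)
  emit 'b', narrow to [0/1, 1/25)
Step 3: interval [0/1, 1/25), width = 1/25 - 0/1 = 1/25
  'b': [0/1 + 1/25*0/1, 0/1 + 1/25*1/5) = [0/1, 1/125)
  'd': [0/1 + 1/25*1/5, 0/1 + 1/25*3/5) = [1/125, 3/125) <- contains code 2/125
  'a': [0/1 + 1/25*3/5, 0/1 + 1/25*1/1) = [3/125, 1/25)
  emit 'd', narrow to [1/125, 3/125)

Answer: symbol=b low=0/1 high=1/5
symbol=b low=0/1 high=1/25
symbol=d low=1/125 high=3/125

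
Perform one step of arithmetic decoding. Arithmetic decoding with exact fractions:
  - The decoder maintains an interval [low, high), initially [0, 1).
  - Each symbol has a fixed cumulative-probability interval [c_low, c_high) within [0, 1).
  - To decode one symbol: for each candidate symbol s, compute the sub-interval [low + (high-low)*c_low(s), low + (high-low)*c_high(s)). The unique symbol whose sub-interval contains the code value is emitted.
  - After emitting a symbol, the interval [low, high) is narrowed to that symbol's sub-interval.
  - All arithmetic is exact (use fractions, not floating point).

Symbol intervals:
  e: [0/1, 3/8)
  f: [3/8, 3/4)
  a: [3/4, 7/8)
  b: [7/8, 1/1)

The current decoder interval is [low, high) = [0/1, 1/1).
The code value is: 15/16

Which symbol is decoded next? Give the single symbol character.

Answer: b

Derivation:
Interval width = high − low = 1/1 − 0/1 = 1/1
Scaled code = (code − low) / width = (15/16 − 0/1) / 1/1 = 15/16
  e: [0/1, 3/8) 
  f: [3/8, 3/4) 
  a: [3/4, 7/8) 
  b: [7/8, 1/1) ← scaled code falls here ✓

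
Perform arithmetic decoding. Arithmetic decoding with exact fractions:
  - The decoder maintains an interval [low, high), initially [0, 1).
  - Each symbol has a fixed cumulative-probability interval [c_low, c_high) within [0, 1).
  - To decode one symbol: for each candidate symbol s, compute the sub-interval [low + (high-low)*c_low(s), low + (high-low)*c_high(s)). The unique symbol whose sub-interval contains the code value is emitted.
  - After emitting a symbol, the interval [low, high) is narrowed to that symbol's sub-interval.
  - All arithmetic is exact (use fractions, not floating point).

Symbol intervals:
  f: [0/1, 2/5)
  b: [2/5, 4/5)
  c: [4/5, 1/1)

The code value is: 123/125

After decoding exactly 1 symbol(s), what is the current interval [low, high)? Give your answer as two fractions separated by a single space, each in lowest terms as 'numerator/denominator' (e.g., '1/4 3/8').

Step 1: interval [0/1, 1/1), width = 1/1 - 0/1 = 1/1
  'f': [0/1 + 1/1*0/1, 0/1 + 1/1*2/5) = [0/1, 2/5)
  'b': [0/1 + 1/1*2/5, 0/1 + 1/1*4/5) = [2/5, 4/5)
  'c': [0/1 + 1/1*4/5, 0/1 + 1/1*1/1) = [4/5, 1/1) <- contains code 123/125
  emit 'c', narrow to [4/5, 1/1)

Answer: 4/5 1/1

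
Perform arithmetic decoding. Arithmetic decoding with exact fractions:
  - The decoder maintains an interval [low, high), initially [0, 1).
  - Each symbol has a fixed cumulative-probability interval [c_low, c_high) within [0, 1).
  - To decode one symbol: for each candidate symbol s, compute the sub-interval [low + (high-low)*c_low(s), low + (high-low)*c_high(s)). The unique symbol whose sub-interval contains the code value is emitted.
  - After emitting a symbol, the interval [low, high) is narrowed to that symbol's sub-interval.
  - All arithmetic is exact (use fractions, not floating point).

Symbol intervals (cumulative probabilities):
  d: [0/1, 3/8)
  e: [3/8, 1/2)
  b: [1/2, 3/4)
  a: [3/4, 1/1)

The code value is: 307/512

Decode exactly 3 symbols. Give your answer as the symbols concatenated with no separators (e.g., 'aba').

Answer: bed

Derivation:
Step 1: interval [0/1, 1/1), width = 1/1 - 0/1 = 1/1
  'd': [0/1 + 1/1*0/1, 0/1 + 1/1*3/8) = [0/1, 3/8)
  'e': [0/1 + 1/1*3/8, 0/1 + 1/1*1/2) = [3/8, 1/2)
  'b': [0/1 + 1/1*1/2, 0/1 + 1/1*3/4) = [1/2, 3/4) <- contains code 307/512
  'a': [0/1 + 1/1*3/4, 0/1 + 1/1*1/1) = [3/4, 1/1)
  emit 'b', narrow to [1/2, 3/4)
Step 2: interval [1/2, 3/4), width = 3/4 - 1/2 = 1/4
  'd': [1/2 + 1/4*0/1, 1/2 + 1/4*3/8) = [1/2, 19/32)
  'e': [1/2 + 1/4*3/8, 1/2 + 1/4*1/2) = [19/32, 5/8) <- contains code 307/512
  'b': [1/2 + 1/4*1/2, 1/2 + 1/4*3/4) = [5/8, 11/16)
  'a': [1/2 + 1/4*3/4, 1/2 + 1/4*1/1) = [11/16, 3/4)
  emit 'e', narrow to [19/32, 5/8)
Step 3: interval [19/32, 5/8), width = 5/8 - 19/32 = 1/32
  'd': [19/32 + 1/32*0/1, 19/32 + 1/32*3/8) = [19/32, 155/256) <- contains code 307/512
  'e': [19/32 + 1/32*3/8, 19/32 + 1/32*1/2) = [155/256, 39/64)
  'b': [19/32 + 1/32*1/2, 19/32 + 1/32*3/4) = [39/64, 79/128)
  'a': [19/32 + 1/32*3/4, 19/32 + 1/32*1/1) = [79/128, 5/8)
  emit 'd', narrow to [19/32, 155/256)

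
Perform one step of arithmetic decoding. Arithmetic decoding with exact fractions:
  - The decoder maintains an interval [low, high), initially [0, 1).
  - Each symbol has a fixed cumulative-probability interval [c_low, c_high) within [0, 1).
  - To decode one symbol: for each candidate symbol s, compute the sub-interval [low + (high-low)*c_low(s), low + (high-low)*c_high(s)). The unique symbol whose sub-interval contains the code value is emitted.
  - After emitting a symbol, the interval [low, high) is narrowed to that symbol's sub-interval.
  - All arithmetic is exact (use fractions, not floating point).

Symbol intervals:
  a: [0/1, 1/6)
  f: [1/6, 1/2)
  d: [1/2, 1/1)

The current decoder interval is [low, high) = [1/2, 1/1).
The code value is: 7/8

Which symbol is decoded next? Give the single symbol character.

Interval width = high − low = 1/1 − 1/2 = 1/2
Scaled code = (code − low) / width = (7/8 − 1/2) / 1/2 = 3/4
  a: [0/1, 1/6) 
  f: [1/6, 1/2) 
  d: [1/2, 1/1) ← scaled code falls here ✓

Answer: d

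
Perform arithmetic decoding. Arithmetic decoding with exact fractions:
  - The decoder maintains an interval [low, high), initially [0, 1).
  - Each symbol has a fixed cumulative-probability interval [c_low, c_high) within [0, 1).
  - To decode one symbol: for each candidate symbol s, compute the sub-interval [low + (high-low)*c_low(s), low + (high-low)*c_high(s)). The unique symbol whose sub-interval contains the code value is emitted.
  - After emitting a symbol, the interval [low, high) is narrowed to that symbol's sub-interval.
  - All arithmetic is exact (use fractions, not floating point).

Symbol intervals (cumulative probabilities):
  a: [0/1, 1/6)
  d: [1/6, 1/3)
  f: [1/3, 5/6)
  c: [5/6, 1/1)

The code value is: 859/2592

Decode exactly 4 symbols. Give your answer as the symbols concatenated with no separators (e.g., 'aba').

Answer: dccf

Derivation:
Step 1: interval [0/1, 1/1), width = 1/1 - 0/1 = 1/1
  'a': [0/1 + 1/1*0/1, 0/1 + 1/1*1/6) = [0/1, 1/6)
  'd': [0/1 + 1/1*1/6, 0/1 + 1/1*1/3) = [1/6, 1/3) <- contains code 859/2592
  'f': [0/1 + 1/1*1/3, 0/1 + 1/1*5/6) = [1/3, 5/6)
  'c': [0/1 + 1/1*5/6, 0/1 + 1/1*1/1) = [5/6, 1/1)
  emit 'd', narrow to [1/6, 1/3)
Step 2: interval [1/6, 1/3), width = 1/3 - 1/6 = 1/6
  'a': [1/6 + 1/6*0/1, 1/6 + 1/6*1/6) = [1/6, 7/36)
  'd': [1/6 + 1/6*1/6, 1/6 + 1/6*1/3) = [7/36, 2/9)
  'f': [1/6 + 1/6*1/3, 1/6 + 1/6*5/6) = [2/9, 11/36)
  'c': [1/6 + 1/6*5/6, 1/6 + 1/6*1/1) = [11/36, 1/3) <- contains code 859/2592
  emit 'c', narrow to [11/36, 1/3)
Step 3: interval [11/36, 1/3), width = 1/3 - 11/36 = 1/36
  'a': [11/36 + 1/36*0/1, 11/36 + 1/36*1/6) = [11/36, 67/216)
  'd': [11/36 + 1/36*1/6, 11/36 + 1/36*1/3) = [67/216, 17/54)
  'f': [11/36 + 1/36*1/3, 11/36 + 1/36*5/6) = [17/54, 71/216)
  'c': [11/36 + 1/36*5/6, 11/36 + 1/36*1/1) = [71/216, 1/3) <- contains code 859/2592
  emit 'c', narrow to [71/216, 1/3)
Step 4: interval [71/216, 1/3), width = 1/3 - 71/216 = 1/216
  'a': [71/216 + 1/216*0/1, 71/216 + 1/216*1/6) = [71/216, 427/1296)
  'd': [71/216 + 1/216*1/6, 71/216 + 1/216*1/3) = [427/1296, 107/324)
  'f': [71/216 + 1/216*1/3, 71/216 + 1/216*5/6) = [107/324, 431/1296) <- contains code 859/2592
  'c': [71/216 + 1/216*5/6, 71/216 + 1/216*1/1) = [431/1296, 1/3)
  emit 'f', narrow to [107/324, 431/1296)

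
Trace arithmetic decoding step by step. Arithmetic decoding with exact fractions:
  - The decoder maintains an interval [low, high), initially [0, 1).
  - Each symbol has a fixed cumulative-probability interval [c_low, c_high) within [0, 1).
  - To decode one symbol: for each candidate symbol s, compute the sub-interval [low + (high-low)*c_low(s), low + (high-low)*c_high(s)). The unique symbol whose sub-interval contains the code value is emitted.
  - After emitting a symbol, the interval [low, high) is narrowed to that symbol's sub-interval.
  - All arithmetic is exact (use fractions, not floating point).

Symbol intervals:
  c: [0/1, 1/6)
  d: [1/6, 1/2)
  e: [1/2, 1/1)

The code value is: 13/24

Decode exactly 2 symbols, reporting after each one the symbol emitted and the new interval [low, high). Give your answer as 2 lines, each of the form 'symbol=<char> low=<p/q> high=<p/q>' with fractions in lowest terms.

Answer: symbol=e low=1/2 high=1/1
symbol=c low=1/2 high=7/12

Derivation:
Step 1: interval [0/1, 1/1), width = 1/1 - 0/1 = 1/1
  'c': [0/1 + 1/1*0/1, 0/1 + 1/1*1/6) = [0/1, 1/6)
  'd': [0/1 + 1/1*1/6, 0/1 + 1/1*1/2) = [1/6, 1/2)
  'e': [0/1 + 1/1*1/2, 0/1 + 1/1*1/1) = [1/2, 1/1) <- contains code 13/24
  emit 'e', narrow to [1/2, 1/1)
Step 2: interval [1/2, 1/1), width = 1/1 - 1/2 = 1/2
  'c': [1/2 + 1/2*0/1, 1/2 + 1/2*1/6) = [1/2, 7/12) <- contains code 13/24
  'd': [1/2 + 1/2*1/6, 1/2 + 1/2*1/2) = [7/12, 3/4)
  'e': [1/2 + 1/2*1/2, 1/2 + 1/2*1/1) = [3/4, 1/1)
  emit 'c', narrow to [1/2, 7/12)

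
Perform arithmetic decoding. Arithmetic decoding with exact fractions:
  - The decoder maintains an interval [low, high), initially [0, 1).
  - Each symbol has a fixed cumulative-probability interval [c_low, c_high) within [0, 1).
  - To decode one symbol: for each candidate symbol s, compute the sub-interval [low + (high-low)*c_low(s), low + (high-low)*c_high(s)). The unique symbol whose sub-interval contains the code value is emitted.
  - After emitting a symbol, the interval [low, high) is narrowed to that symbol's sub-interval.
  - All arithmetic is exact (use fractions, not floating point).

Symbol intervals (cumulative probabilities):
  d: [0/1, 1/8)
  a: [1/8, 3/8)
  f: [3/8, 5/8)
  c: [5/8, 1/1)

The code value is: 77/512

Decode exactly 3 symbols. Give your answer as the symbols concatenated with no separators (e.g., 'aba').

Answer: adc

Derivation:
Step 1: interval [0/1, 1/1), width = 1/1 - 0/1 = 1/1
  'd': [0/1 + 1/1*0/1, 0/1 + 1/1*1/8) = [0/1, 1/8)
  'a': [0/1 + 1/1*1/8, 0/1 + 1/1*3/8) = [1/8, 3/8) <- contains code 77/512
  'f': [0/1 + 1/1*3/8, 0/1 + 1/1*5/8) = [3/8, 5/8)
  'c': [0/1 + 1/1*5/8, 0/1 + 1/1*1/1) = [5/8, 1/1)
  emit 'a', narrow to [1/8, 3/8)
Step 2: interval [1/8, 3/8), width = 3/8 - 1/8 = 1/4
  'd': [1/8 + 1/4*0/1, 1/8 + 1/4*1/8) = [1/8, 5/32) <- contains code 77/512
  'a': [1/8 + 1/4*1/8, 1/8 + 1/4*3/8) = [5/32, 7/32)
  'f': [1/8 + 1/4*3/8, 1/8 + 1/4*5/8) = [7/32, 9/32)
  'c': [1/8 + 1/4*5/8, 1/8 + 1/4*1/1) = [9/32, 3/8)
  emit 'd', narrow to [1/8, 5/32)
Step 3: interval [1/8, 5/32), width = 5/32 - 1/8 = 1/32
  'd': [1/8 + 1/32*0/1, 1/8 + 1/32*1/8) = [1/8, 33/256)
  'a': [1/8 + 1/32*1/8, 1/8 + 1/32*3/8) = [33/256, 35/256)
  'f': [1/8 + 1/32*3/8, 1/8 + 1/32*5/8) = [35/256, 37/256)
  'c': [1/8 + 1/32*5/8, 1/8 + 1/32*1/1) = [37/256, 5/32) <- contains code 77/512
  emit 'c', narrow to [37/256, 5/32)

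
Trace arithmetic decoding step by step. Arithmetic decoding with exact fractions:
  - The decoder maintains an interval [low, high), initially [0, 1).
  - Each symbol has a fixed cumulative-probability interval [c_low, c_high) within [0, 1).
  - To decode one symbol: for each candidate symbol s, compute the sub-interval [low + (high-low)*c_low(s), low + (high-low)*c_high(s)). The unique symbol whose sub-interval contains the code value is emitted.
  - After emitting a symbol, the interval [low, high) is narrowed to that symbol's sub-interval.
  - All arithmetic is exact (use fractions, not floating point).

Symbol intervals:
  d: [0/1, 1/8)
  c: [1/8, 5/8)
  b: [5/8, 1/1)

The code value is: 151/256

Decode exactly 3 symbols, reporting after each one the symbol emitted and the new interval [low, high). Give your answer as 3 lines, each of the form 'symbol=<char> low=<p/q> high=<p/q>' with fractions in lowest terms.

Answer: symbol=c low=1/8 high=5/8
symbol=b low=7/16 high=5/8
symbol=b low=71/128 high=5/8

Derivation:
Step 1: interval [0/1, 1/1), width = 1/1 - 0/1 = 1/1
  'd': [0/1 + 1/1*0/1, 0/1 + 1/1*1/8) = [0/1, 1/8)
  'c': [0/1 + 1/1*1/8, 0/1 + 1/1*5/8) = [1/8, 5/8) <- contains code 151/256
  'b': [0/1 + 1/1*5/8, 0/1 + 1/1*1/1) = [5/8, 1/1)
  emit 'c', narrow to [1/8, 5/8)
Step 2: interval [1/8, 5/8), width = 5/8 - 1/8 = 1/2
  'd': [1/8 + 1/2*0/1, 1/8 + 1/2*1/8) = [1/8, 3/16)
  'c': [1/8 + 1/2*1/8, 1/8 + 1/2*5/8) = [3/16, 7/16)
  'b': [1/8 + 1/2*5/8, 1/8 + 1/2*1/1) = [7/16, 5/8) <- contains code 151/256
  emit 'b', narrow to [7/16, 5/8)
Step 3: interval [7/16, 5/8), width = 5/8 - 7/16 = 3/16
  'd': [7/16 + 3/16*0/1, 7/16 + 3/16*1/8) = [7/16, 59/128)
  'c': [7/16 + 3/16*1/8, 7/16 + 3/16*5/8) = [59/128, 71/128)
  'b': [7/16 + 3/16*5/8, 7/16 + 3/16*1/1) = [71/128, 5/8) <- contains code 151/256
  emit 'b', narrow to [71/128, 5/8)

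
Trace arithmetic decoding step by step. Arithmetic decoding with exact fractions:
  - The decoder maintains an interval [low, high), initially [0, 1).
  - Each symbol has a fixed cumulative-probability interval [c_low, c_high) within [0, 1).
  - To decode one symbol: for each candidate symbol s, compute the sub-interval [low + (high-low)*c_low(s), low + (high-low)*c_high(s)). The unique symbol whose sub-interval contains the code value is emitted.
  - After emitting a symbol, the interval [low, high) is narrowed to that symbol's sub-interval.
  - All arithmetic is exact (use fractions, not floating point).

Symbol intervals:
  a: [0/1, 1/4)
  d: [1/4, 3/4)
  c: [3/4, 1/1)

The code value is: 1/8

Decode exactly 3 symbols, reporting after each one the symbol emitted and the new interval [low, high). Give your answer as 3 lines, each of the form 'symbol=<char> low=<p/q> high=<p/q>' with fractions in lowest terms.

Answer: symbol=a low=0/1 high=1/4
symbol=d low=1/16 high=3/16
symbol=d low=3/32 high=5/32

Derivation:
Step 1: interval [0/1, 1/1), width = 1/1 - 0/1 = 1/1
  'a': [0/1 + 1/1*0/1, 0/1 + 1/1*1/4) = [0/1, 1/4) <- contains code 1/8
  'd': [0/1 + 1/1*1/4, 0/1 + 1/1*3/4) = [1/4, 3/4)
  'c': [0/1 + 1/1*3/4, 0/1 + 1/1*1/1) = [3/4, 1/1)
  emit 'a', narrow to [0/1, 1/4)
Step 2: interval [0/1, 1/4), width = 1/4 - 0/1 = 1/4
  'a': [0/1 + 1/4*0/1, 0/1 + 1/4*1/4) = [0/1, 1/16)
  'd': [0/1 + 1/4*1/4, 0/1 + 1/4*3/4) = [1/16, 3/16) <- contains code 1/8
  'c': [0/1 + 1/4*3/4, 0/1 + 1/4*1/1) = [3/16, 1/4)
  emit 'd', narrow to [1/16, 3/16)
Step 3: interval [1/16, 3/16), width = 3/16 - 1/16 = 1/8
  'a': [1/16 + 1/8*0/1, 1/16 + 1/8*1/4) = [1/16, 3/32)
  'd': [1/16 + 1/8*1/4, 1/16 + 1/8*3/4) = [3/32, 5/32) <- contains code 1/8
  'c': [1/16 + 1/8*3/4, 1/16 + 1/8*1/1) = [5/32, 3/16)
  emit 'd', narrow to [3/32, 5/32)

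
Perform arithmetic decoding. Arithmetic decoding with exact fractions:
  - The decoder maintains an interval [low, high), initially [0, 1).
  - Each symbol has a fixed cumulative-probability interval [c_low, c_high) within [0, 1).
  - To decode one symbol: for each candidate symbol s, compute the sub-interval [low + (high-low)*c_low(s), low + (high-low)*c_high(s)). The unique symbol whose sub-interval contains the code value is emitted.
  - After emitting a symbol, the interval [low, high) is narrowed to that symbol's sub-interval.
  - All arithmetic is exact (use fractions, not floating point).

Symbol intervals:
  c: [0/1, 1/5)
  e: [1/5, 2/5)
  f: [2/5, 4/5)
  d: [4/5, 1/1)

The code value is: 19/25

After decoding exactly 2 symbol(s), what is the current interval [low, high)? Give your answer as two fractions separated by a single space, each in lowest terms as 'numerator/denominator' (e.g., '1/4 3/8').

Step 1: interval [0/1, 1/1), width = 1/1 - 0/1 = 1/1
  'c': [0/1 + 1/1*0/1, 0/1 + 1/1*1/5) = [0/1, 1/5)
  'e': [0/1 + 1/1*1/5, 0/1 + 1/1*2/5) = [1/5, 2/5)
  'f': [0/1 + 1/1*2/5, 0/1 + 1/1*4/5) = [2/5, 4/5) <- contains code 19/25
  'd': [0/1 + 1/1*4/5, 0/1 + 1/1*1/1) = [4/5, 1/1)
  emit 'f', narrow to [2/5, 4/5)
Step 2: interval [2/5, 4/5), width = 4/5 - 2/5 = 2/5
  'c': [2/5 + 2/5*0/1, 2/5 + 2/5*1/5) = [2/5, 12/25)
  'e': [2/5 + 2/5*1/5, 2/5 + 2/5*2/5) = [12/25, 14/25)
  'f': [2/5 + 2/5*2/5, 2/5 + 2/5*4/5) = [14/25, 18/25)
  'd': [2/5 + 2/5*4/5, 2/5 + 2/5*1/1) = [18/25, 4/5) <- contains code 19/25
  emit 'd', narrow to [18/25, 4/5)

Answer: 18/25 4/5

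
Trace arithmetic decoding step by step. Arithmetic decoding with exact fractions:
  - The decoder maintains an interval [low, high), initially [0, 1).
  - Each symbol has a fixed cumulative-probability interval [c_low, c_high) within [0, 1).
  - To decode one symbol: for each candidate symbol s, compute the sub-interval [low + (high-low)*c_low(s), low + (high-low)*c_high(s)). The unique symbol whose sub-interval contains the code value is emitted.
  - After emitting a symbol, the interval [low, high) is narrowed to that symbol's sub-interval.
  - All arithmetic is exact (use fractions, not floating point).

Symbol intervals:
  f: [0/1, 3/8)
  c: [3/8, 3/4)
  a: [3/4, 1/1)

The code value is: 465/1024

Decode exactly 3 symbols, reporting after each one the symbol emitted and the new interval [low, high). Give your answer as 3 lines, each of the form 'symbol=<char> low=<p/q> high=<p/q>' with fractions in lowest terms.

Answer: symbol=c low=3/8 high=3/4
symbol=f low=3/8 high=33/64
symbol=c low=219/512 high=123/256

Derivation:
Step 1: interval [0/1, 1/1), width = 1/1 - 0/1 = 1/1
  'f': [0/1 + 1/1*0/1, 0/1 + 1/1*3/8) = [0/1, 3/8)
  'c': [0/1 + 1/1*3/8, 0/1 + 1/1*3/4) = [3/8, 3/4) <- contains code 465/1024
  'a': [0/1 + 1/1*3/4, 0/1 + 1/1*1/1) = [3/4, 1/1)
  emit 'c', narrow to [3/8, 3/4)
Step 2: interval [3/8, 3/4), width = 3/4 - 3/8 = 3/8
  'f': [3/8 + 3/8*0/1, 3/8 + 3/8*3/8) = [3/8, 33/64) <- contains code 465/1024
  'c': [3/8 + 3/8*3/8, 3/8 + 3/8*3/4) = [33/64, 21/32)
  'a': [3/8 + 3/8*3/4, 3/8 + 3/8*1/1) = [21/32, 3/4)
  emit 'f', narrow to [3/8, 33/64)
Step 3: interval [3/8, 33/64), width = 33/64 - 3/8 = 9/64
  'f': [3/8 + 9/64*0/1, 3/8 + 9/64*3/8) = [3/8, 219/512)
  'c': [3/8 + 9/64*3/8, 3/8 + 9/64*3/4) = [219/512, 123/256) <- contains code 465/1024
  'a': [3/8 + 9/64*3/4, 3/8 + 9/64*1/1) = [123/256, 33/64)
  emit 'c', narrow to [219/512, 123/256)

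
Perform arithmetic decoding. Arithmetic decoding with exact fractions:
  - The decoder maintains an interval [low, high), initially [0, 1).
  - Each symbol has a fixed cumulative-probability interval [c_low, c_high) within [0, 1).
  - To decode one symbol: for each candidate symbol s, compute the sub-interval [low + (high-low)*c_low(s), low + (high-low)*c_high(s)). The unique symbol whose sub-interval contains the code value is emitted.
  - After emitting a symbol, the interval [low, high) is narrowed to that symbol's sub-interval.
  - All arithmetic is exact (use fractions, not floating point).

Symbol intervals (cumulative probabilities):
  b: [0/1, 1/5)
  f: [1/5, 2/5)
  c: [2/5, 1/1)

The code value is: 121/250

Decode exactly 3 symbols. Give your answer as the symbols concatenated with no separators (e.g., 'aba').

Answer: cbc

Derivation:
Step 1: interval [0/1, 1/1), width = 1/1 - 0/1 = 1/1
  'b': [0/1 + 1/1*0/1, 0/1 + 1/1*1/5) = [0/1, 1/5)
  'f': [0/1 + 1/1*1/5, 0/1 + 1/1*2/5) = [1/5, 2/5)
  'c': [0/1 + 1/1*2/5, 0/1 + 1/1*1/1) = [2/5, 1/1) <- contains code 121/250
  emit 'c', narrow to [2/5, 1/1)
Step 2: interval [2/5, 1/1), width = 1/1 - 2/5 = 3/5
  'b': [2/5 + 3/5*0/1, 2/5 + 3/5*1/5) = [2/5, 13/25) <- contains code 121/250
  'f': [2/5 + 3/5*1/5, 2/5 + 3/5*2/5) = [13/25, 16/25)
  'c': [2/5 + 3/5*2/5, 2/5 + 3/5*1/1) = [16/25, 1/1)
  emit 'b', narrow to [2/5, 13/25)
Step 3: interval [2/5, 13/25), width = 13/25 - 2/5 = 3/25
  'b': [2/5 + 3/25*0/1, 2/5 + 3/25*1/5) = [2/5, 53/125)
  'f': [2/5 + 3/25*1/5, 2/5 + 3/25*2/5) = [53/125, 56/125)
  'c': [2/5 + 3/25*2/5, 2/5 + 3/25*1/1) = [56/125, 13/25) <- contains code 121/250
  emit 'c', narrow to [56/125, 13/25)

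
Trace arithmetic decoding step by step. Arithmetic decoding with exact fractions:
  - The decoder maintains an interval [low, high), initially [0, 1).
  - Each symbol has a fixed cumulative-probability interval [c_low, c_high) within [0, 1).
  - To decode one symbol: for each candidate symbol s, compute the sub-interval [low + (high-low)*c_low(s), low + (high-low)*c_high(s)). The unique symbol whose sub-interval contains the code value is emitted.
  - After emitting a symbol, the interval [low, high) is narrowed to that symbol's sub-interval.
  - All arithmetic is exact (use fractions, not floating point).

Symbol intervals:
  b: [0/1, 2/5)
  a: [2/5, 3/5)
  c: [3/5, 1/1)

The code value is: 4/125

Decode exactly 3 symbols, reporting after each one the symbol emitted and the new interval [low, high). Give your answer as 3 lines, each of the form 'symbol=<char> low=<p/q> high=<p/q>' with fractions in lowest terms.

Step 1: interval [0/1, 1/1), width = 1/1 - 0/1 = 1/1
  'b': [0/1 + 1/1*0/1, 0/1 + 1/1*2/5) = [0/1, 2/5) <- contains code 4/125
  'a': [0/1 + 1/1*2/5, 0/1 + 1/1*3/5) = [2/5, 3/5)
  'c': [0/1 + 1/1*3/5, 0/1 + 1/1*1/1) = [3/5, 1/1)
  emit 'b', narrow to [0/1, 2/5)
Step 2: interval [0/1, 2/5), width = 2/5 - 0/1 = 2/5
  'b': [0/1 + 2/5*0/1, 0/1 + 2/5*2/5) = [0/1, 4/25) <- contains code 4/125
  'a': [0/1 + 2/5*2/5, 0/1 + 2/5*3/5) = [4/25, 6/25)
  'c': [0/1 + 2/5*3/5, 0/1 + 2/5*1/1) = [6/25, 2/5)
  emit 'b', narrow to [0/1, 4/25)
Step 3: interval [0/1, 4/25), width = 4/25 - 0/1 = 4/25
  'b': [0/1 + 4/25*0/1, 0/1 + 4/25*2/5) = [0/1, 8/125) <- contains code 4/125
  'a': [0/1 + 4/25*2/5, 0/1 + 4/25*3/5) = [8/125, 12/125)
  'c': [0/1 + 4/25*3/5, 0/1 + 4/25*1/1) = [12/125, 4/25)
  emit 'b', narrow to [0/1, 8/125)

Answer: symbol=b low=0/1 high=2/5
symbol=b low=0/1 high=4/25
symbol=b low=0/1 high=8/125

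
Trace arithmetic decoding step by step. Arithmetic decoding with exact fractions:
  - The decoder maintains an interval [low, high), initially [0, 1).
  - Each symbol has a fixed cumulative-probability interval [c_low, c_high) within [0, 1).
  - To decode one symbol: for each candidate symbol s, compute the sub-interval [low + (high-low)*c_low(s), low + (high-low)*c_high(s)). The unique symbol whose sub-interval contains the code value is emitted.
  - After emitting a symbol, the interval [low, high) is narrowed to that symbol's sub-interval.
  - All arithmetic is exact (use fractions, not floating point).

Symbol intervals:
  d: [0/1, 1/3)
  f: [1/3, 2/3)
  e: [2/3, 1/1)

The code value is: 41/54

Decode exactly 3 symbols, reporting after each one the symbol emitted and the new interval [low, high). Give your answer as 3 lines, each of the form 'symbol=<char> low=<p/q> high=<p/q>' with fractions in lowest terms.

Step 1: interval [0/1, 1/1), width = 1/1 - 0/1 = 1/1
  'd': [0/1 + 1/1*0/1, 0/1 + 1/1*1/3) = [0/1, 1/3)
  'f': [0/1 + 1/1*1/3, 0/1 + 1/1*2/3) = [1/3, 2/3)
  'e': [0/1 + 1/1*2/3, 0/1 + 1/1*1/1) = [2/3, 1/1) <- contains code 41/54
  emit 'e', narrow to [2/3, 1/1)
Step 2: interval [2/3, 1/1), width = 1/1 - 2/3 = 1/3
  'd': [2/3 + 1/3*0/1, 2/3 + 1/3*1/3) = [2/3, 7/9) <- contains code 41/54
  'f': [2/3 + 1/3*1/3, 2/3 + 1/3*2/3) = [7/9, 8/9)
  'e': [2/3 + 1/3*2/3, 2/3 + 1/3*1/1) = [8/9, 1/1)
  emit 'd', narrow to [2/3, 7/9)
Step 3: interval [2/3, 7/9), width = 7/9 - 2/3 = 1/9
  'd': [2/3 + 1/9*0/1, 2/3 + 1/9*1/3) = [2/3, 19/27)
  'f': [2/3 + 1/9*1/3, 2/3 + 1/9*2/3) = [19/27, 20/27)
  'e': [2/3 + 1/9*2/3, 2/3 + 1/9*1/1) = [20/27, 7/9) <- contains code 41/54
  emit 'e', narrow to [20/27, 7/9)

Answer: symbol=e low=2/3 high=1/1
symbol=d low=2/3 high=7/9
symbol=e low=20/27 high=7/9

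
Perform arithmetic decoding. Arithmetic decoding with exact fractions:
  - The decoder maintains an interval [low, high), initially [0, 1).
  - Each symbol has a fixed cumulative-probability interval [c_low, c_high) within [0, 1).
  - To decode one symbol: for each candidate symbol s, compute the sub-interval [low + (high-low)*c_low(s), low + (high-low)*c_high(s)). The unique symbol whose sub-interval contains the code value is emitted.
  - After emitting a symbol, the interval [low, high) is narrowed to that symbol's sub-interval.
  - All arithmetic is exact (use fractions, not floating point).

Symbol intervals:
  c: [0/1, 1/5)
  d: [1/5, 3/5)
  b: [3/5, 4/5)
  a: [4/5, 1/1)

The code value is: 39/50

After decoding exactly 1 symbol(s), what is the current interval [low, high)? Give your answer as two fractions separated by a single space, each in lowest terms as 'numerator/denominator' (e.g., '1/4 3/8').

Step 1: interval [0/1, 1/1), width = 1/1 - 0/1 = 1/1
  'c': [0/1 + 1/1*0/1, 0/1 + 1/1*1/5) = [0/1, 1/5)
  'd': [0/1 + 1/1*1/5, 0/1 + 1/1*3/5) = [1/5, 3/5)
  'b': [0/1 + 1/1*3/5, 0/1 + 1/1*4/5) = [3/5, 4/5) <- contains code 39/50
  'a': [0/1 + 1/1*4/5, 0/1 + 1/1*1/1) = [4/5, 1/1)
  emit 'b', narrow to [3/5, 4/5)

Answer: 3/5 4/5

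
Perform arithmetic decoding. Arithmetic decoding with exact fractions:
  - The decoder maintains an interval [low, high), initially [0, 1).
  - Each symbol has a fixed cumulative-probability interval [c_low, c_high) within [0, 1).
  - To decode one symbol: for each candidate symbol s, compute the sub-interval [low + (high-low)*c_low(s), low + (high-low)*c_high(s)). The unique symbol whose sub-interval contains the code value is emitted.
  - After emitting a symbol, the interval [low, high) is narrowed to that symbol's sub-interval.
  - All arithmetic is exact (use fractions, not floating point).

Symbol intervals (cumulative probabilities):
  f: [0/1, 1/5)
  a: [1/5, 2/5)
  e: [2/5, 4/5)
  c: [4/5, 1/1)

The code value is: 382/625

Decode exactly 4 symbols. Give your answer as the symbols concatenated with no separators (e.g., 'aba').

Answer: eeae

Derivation:
Step 1: interval [0/1, 1/1), width = 1/1 - 0/1 = 1/1
  'f': [0/1 + 1/1*0/1, 0/1 + 1/1*1/5) = [0/1, 1/5)
  'a': [0/1 + 1/1*1/5, 0/1 + 1/1*2/5) = [1/5, 2/5)
  'e': [0/1 + 1/1*2/5, 0/1 + 1/1*4/5) = [2/5, 4/5) <- contains code 382/625
  'c': [0/1 + 1/1*4/5, 0/1 + 1/1*1/1) = [4/5, 1/1)
  emit 'e', narrow to [2/5, 4/5)
Step 2: interval [2/5, 4/5), width = 4/5 - 2/5 = 2/5
  'f': [2/5 + 2/5*0/1, 2/5 + 2/5*1/5) = [2/5, 12/25)
  'a': [2/5 + 2/5*1/5, 2/5 + 2/5*2/5) = [12/25, 14/25)
  'e': [2/5 + 2/5*2/5, 2/5 + 2/5*4/5) = [14/25, 18/25) <- contains code 382/625
  'c': [2/5 + 2/5*4/5, 2/5 + 2/5*1/1) = [18/25, 4/5)
  emit 'e', narrow to [14/25, 18/25)
Step 3: interval [14/25, 18/25), width = 18/25 - 14/25 = 4/25
  'f': [14/25 + 4/25*0/1, 14/25 + 4/25*1/5) = [14/25, 74/125)
  'a': [14/25 + 4/25*1/5, 14/25 + 4/25*2/5) = [74/125, 78/125) <- contains code 382/625
  'e': [14/25 + 4/25*2/5, 14/25 + 4/25*4/5) = [78/125, 86/125)
  'c': [14/25 + 4/25*4/5, 14/25 + 4/25*1/1) = [86/125, 18/25)
  emit 'a', narrow to [74/125, 78/125)
Step 4: interval [74/125, 78/125), width = 78/125 - 74/125 = 4/125
  'f': [74/125 + 4/125*0/1, 74/125 + 4/125*1/5) = [74/125, 374/625)
  'a': [74/125 + 4/125*1/5, 74/125 + 4/125*2/5) = [374/625, 378/625)
  'e': [74/125 + 4/125*2/5, 74/125 + 4/125*4/5) = [378/625, 386/625) <- contains code 382/625
  'c': [74/125 + 4/125*4/5, 74/125 + 4/125*1/1) = [386/625, 78/125)
  emit 'e', narrow to [378/625, 386/625)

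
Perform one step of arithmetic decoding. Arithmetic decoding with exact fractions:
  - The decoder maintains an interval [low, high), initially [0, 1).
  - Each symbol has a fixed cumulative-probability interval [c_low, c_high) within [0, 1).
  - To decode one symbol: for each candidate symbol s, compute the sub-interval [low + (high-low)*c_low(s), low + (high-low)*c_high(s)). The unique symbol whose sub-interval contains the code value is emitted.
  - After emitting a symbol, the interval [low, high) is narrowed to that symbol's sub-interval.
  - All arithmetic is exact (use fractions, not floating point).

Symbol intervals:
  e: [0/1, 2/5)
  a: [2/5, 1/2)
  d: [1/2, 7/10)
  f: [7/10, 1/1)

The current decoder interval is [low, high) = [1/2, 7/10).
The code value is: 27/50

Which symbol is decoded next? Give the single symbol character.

Answer: e

Derivation:
Interval width = high − low = 7/10 − 1/2 = 1/5
Scaled code = (code − low) / width = (27/50 − 1/2) / 1/5 = 1/5
  e: [0/1, 2/5) ← scaled code falls here ✓
  a: [2/5, 1/2) 
  d: [1/2, 7/10) 
  f: [7/10, 1/1) 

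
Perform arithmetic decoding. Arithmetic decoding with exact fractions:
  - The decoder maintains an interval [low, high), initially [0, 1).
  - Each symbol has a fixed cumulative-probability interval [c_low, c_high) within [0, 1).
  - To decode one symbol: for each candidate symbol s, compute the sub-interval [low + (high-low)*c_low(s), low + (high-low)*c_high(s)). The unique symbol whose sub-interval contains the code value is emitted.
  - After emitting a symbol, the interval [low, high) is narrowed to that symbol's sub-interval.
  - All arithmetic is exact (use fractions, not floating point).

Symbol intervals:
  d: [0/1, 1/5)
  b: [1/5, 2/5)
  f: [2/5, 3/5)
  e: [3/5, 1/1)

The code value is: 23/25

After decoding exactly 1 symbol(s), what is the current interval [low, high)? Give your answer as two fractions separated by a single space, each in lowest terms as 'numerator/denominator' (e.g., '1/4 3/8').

Step 1: interval [0/1, 1/1), width = 1/1 - 0/1 = 1/1
  'd': [0/1 + 1/1*0/1, 0/1 + 1/1*1/5) = [0/1, 1/5)
  'b': [0/1 + 1/1*1/5, 0/1 + 1/1*2/5) = [1/5, 2/5)
  'f': [0/1 + 1/1*2/5, 0/1 + 1/1*3/5) = [2/5, 3/5)
  'e': [0/1 + 1/1*3/5, 0/1 + 1/1*1/1) = [3/5, 1/1) <- contains code 23/25
  emit 'e', narrow to [3/5, 1/1)

Answer: 3/5 1/1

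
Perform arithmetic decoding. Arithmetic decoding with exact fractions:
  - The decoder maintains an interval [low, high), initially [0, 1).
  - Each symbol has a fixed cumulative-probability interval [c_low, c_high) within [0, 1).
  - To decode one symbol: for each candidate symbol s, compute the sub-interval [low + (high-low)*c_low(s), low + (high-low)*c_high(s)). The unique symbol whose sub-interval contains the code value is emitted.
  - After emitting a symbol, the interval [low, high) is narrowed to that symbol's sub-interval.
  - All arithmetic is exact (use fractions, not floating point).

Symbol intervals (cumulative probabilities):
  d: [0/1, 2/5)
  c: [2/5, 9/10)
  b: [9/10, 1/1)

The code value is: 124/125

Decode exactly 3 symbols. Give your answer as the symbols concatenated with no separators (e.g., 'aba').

Step 1: interval [0/1, 1/1), width = 1/1 - 0/1 = 1/1
  'd': [0/1 + 1/1*0/1, 0/1 + 1/1*2/5) = [0/1, 2/5)
  'c': [0/1 + 1/1*2/5, 0/1 + 1/1*9/10) = [2/5, 9/10)
  'b': [0/1 + 1/1*9/10, 0/1 + 1/1*1/1) = [9/10, 1/1) <- contains code 124/125
  emit 'b', narrow to [9/10, 1/1)
Step 2: interval [9/10, 1/1), width = 1/1 - 9/10 = 1/10
  'd': [9/10 + 1/10*0/1, 9/10 + 1/10*2/5) = [9/10, 47/50)
  'c': [9/10 + 1/10*2/5, 9/10 + 1/10*9/10) = [47/50, 99/100)
  'b': [9/10 + 1/10*9/10, 9/10 + 1/10*1/1) = [99/100, 1/1) <- contains code 124/125
  emit 'b', narrow to [99/100, 1/1)
Step 3: interval [99/100, 1/1), width = 1/1 - 99/100 = 1/100
  'd': [99/100 + 1/100*0/1, 99/100 + 1/100*2/5) = [99/100, 497/500) <- contains code 124/125
  'c': [99/100 + 1/100*2/5, 99/100 + 1/100*9/10) = [497/500, 999/1000)
  'b': [99/100 + 1/100*9/10, 99/100 + 1/100*1/1) = [999/1000, 1/1)
  emit 'd', narrow to [99/100, 497/500)

Answer: bbd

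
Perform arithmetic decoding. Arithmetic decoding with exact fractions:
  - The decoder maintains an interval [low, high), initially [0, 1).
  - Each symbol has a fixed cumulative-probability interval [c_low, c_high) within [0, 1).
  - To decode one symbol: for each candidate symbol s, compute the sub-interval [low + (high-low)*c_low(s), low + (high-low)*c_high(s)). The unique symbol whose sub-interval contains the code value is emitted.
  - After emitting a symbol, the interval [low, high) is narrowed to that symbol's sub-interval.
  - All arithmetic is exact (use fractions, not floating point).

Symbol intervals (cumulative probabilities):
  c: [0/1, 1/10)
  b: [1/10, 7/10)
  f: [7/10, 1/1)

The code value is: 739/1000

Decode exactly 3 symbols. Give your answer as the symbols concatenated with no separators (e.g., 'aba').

Step 1: interval [0/1, 1/1), width = 1/1 - 0/1 = 1/1
  'c': [0/1 + 1/1*0/1, 0/1 + 1/1*1/10) = [0/1, 1/10)
  'b': [0/1 + 1/1*1/10, 0/1 + 1/1*7/10) = [1/10, 7/10)
  'f': [0/1 + 1/1*7/10, 0/1 + 1/1*1/1) = [7/10, 1/1) <- contains code 739/1000
  emit 'f', narrow to [7/10, 1/1)
Step 2: interval [7/10, 1/1), width = 1/1 - 7/10 = 3/10
  'c': [7/10 + 3/10*0/1, 7/10 + 3/10*1/10) = [7/10, 73/100)
  'b': [7/10 + 3/10*1/10, 7/10 + 3/10*7/10) = [73/100, 91/100) <- contains code 739/1000
  'f': [7/10 + 3/10*7/10, 7/10 + 3/10*1/1) = [91/100, 1/1)
  emit 'b', narrow to [73/100, 91/100)
Step 3: interval [73/100, 91/100), width = 91/100 - 73/100 = 9/50
  'c': [73/100 + 9/50*0/1, 73/100 + 9/50*1/10) = [73/100, 187/250) <- contains code 739/1000
  'b': [73/100 + 9/50*1/10, 73/100 + 9/50*7/10) = [187/250, 107/125)
  'f': [73/100 + 9/50*7/10, 73/100 + 9/50*1/1) = [107/125, 91/100)
  emit 'c', narrow to [73/100, 187/250)

Answer: fbc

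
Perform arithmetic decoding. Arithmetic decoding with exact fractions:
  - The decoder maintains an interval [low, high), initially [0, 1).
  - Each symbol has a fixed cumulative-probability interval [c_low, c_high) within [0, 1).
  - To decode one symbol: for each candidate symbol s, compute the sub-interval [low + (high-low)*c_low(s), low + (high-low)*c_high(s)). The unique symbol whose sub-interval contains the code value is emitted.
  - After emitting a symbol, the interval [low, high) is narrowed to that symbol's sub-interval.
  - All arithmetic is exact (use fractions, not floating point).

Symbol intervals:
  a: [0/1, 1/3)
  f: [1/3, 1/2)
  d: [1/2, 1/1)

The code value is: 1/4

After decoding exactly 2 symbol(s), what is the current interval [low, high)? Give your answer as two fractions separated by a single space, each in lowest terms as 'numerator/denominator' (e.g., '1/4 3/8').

Answer: 1/6 1/3

Derivation:
Step 1: interval [0/1, 1/1), width = 1/1 - 0/1 = 1/1
  'a': [0/1 + 1/1*0/1, 0/1 + 1/1*1/3) = [0/1, 1/3) <- contains code 1/4
  'f': [0/1 + 1/1*1/3, 0/1 + 1/1*1/2) = [1/3, 1/2)
  'd': [0/1 + 1/1*1/2, 0/1 + 1/1*1/1) = [1/2, 1/1)
  emit 'a', narrow to [0/1, 1/3)
Step 2: interval [0/1, 1/3), width = 1/3 - 0/1 = 1/3
  'a': [0/1 + 1/3*0/1, 0/1 + 1/3*1/3) = [0/1, 1/9)
  'f': [0/1 + 1/3*1/3, 0/1 + 1/3*1/2) = [1/9, 1/6)
  'd': [0/1 + 1/3*1/2, 0/1 + 1/3*1/1) = [1/6, 1/3) <- contains code 1/4
  emit 'd', narrow to [1/6, 1/3)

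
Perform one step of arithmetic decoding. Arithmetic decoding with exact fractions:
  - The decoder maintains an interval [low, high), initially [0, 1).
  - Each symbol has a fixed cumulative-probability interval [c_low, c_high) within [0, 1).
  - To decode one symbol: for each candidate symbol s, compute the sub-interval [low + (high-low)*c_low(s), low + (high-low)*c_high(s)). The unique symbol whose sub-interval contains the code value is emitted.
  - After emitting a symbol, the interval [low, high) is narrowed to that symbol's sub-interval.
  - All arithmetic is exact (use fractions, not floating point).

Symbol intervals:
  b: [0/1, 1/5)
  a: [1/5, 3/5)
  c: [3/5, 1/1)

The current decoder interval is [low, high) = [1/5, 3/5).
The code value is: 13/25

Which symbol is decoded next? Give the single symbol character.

Interval width = high − low = 3/5 − 1/5 = 2/5
Scaled code = (code − low) / width = (13/25 − 1/5) / 2/5 = 4/5
  b: [0/1, 1/5) 
  a: [1/5, 3/5) 
  c: [3/5, 1/1) ← scaled code falls here ✓

Answer: c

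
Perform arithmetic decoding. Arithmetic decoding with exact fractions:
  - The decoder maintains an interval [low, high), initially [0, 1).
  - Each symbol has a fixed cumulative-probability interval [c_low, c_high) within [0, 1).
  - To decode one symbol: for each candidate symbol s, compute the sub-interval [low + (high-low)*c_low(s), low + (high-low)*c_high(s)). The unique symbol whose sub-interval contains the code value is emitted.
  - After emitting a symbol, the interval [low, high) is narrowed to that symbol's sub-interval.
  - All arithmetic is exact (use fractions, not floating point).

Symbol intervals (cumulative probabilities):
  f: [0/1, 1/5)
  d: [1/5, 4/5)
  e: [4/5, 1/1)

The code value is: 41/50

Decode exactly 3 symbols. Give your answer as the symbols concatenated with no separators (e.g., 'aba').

Step 1: interval [0/1, 1/1), width = 1/1 - 0/1 = 1/1
  'f': [0/1 + 1/1*0/1, 0/1 + 1/1*1/5) = [0/1, 1/5)
  'd': [0/1 + 1/1*1/5, 0/1 + 1/1*4/5) = [1/5, 4/5)
  'e': [0/1 + 1/1*4/5, 0/1 + 1/1*1/1) = [4/5, 1/1) <- contains code 41/50
  emit 'e', narrow to [4/5, 1/1)
Step 2: interval [4/5, 1/1), width = 1/1 - 4/5 = 1/5
  'f': [4/5 + 1/5*0/1, 4/5 + 1/5*1/5) = [4/5, 21/25) <- contains code 41/50
  'd': [4/5 + 1/5*1/5, 4/5 + 1/5*4/5) = [21/25, 24/25)
  'e': [4/5 + 1/5*4/5, 4/5 + 1/5*1/1) = [24/25, 1/1)
  emit 'f', narrow to [4/5, 21/25)
Step 3: interval [4/5, 21/25), width = 21/25 - 4/5 = 1/25
  'f': [4/5 + 1/25*0/1, 4/5 + 1/25*1/5) = [4/5, 101/125)
  'd': [4/5 + 1/25*1/5, 4/5 + 1/25*4/5) = [101/125, 104/125) <- contains code 41/50
  'e': [4/5 + 1/25*4/5, 4/5 + 1/25*1/1) = [104/125, 21/25)
  emit 'd', narrow to [101/125, 104/125)

Answer: efd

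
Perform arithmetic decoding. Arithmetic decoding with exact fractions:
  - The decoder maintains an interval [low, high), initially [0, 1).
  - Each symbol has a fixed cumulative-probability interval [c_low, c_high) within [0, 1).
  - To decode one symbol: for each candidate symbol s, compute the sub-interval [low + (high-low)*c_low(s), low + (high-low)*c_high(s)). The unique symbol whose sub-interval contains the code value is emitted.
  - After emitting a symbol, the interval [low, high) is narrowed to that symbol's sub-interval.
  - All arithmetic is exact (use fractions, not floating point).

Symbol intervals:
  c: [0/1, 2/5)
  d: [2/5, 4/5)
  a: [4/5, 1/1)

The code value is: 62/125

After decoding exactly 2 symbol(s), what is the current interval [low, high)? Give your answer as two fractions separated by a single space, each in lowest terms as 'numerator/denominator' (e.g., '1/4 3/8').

Step 1: interval [0/1, 1/1), width = 1/1 - 0/1 = 1/1
  'c': [0/1 + 1/1*0/1, 0/1 + 1/1*2/5) = [0/1, 2/5)
  'd': [0/1 + 1/1*2/5, 0/1 + 1/1*4/5) = [2/5, 4/5) <- contains code 62/125
  'a': [0/1 + 1/1*4/5, 0/1 + 1/1*1/1) = [4/5, 1/1)
  emit 'd', narrow to [2/5, 4/5)
Step 2: interval [2/5, 4/5), width = 4/5 - 2/5 = 2/5
  'c': [2/5 + 2/5*0/1, 2/5 + 2/5*2/5) = [2/5, 14/25) <- contains code 62/125
  'd': [2/5 + 2/5*2/5, 2/5 + 2/5*4/5) = [14/25, 18/25)
  'a': [2/5 + 2/5*4/5, 2/5 + 2/5*1/1) = [18/25, 4/5)
  emit 'c', narrow to [2/5, 14/25)

Answer: 2/5 14/25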